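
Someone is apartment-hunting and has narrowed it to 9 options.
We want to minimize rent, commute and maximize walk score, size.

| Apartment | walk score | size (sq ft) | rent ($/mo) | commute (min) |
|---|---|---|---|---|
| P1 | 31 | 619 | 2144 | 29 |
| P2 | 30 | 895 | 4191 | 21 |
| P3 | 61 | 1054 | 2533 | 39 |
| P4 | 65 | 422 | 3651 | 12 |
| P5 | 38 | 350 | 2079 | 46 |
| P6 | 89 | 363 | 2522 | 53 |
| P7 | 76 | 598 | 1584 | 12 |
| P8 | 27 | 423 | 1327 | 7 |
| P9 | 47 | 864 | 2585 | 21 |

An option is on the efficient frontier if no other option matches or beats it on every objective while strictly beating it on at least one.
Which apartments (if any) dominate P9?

none

P1: worse on walk score (31 vs 47).
P2: worse on walk score (30 vs 47).
P3: worse on commute (39 vs 21).
P4: worse on size (422 vs 864).
P5: worse on walk score (38 vs 47).
P6: worse on size (363 vs 864).
P7: worse on size (598 vs 864).
P8: worse on walk score (27 vs 47).
No option dominates P9.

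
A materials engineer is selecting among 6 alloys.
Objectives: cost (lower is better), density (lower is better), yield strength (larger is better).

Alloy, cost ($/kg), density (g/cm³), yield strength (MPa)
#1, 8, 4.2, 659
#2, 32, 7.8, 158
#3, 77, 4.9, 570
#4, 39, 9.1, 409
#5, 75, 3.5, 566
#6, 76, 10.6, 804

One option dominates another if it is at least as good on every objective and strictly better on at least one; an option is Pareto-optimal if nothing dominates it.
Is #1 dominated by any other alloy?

#2: worse on cost (32 vs 8).
#3: worse on cost (77 vs 8).
#4: worse on cost (39 vs 8).
#5: worse on cost (75 vs 8).
#6: worse on cost (76 vs 8).
No option is at least as good as #1 on every objective and strictly better on one.

No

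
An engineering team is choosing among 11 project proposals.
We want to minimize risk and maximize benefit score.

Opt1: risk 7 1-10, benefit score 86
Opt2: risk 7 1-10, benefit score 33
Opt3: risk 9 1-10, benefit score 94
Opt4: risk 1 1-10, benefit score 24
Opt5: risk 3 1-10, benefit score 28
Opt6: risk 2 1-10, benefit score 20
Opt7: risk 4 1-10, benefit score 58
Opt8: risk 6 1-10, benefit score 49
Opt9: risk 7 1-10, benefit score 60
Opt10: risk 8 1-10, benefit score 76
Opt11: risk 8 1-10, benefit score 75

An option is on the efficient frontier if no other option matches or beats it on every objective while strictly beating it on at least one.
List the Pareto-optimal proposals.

Opt1, Opt3, Opt4, Opt5, Opt7

Opt1: not dominated.
Opt2: dominated by Opt1 (risk 7≤7, benefit score 86≥33).
Opt3: not dominated (best benefit score).
Opt4: not dominated (best risk).
Opt5: not dominated.
Opt6: dominated by Opt4 (risk 1≤2, benefit score 24≥20).
Opt7: not dominated.
Opt8: dominated by Opt7 (risk 4≤6, benefit score 58≥49).
Opt9: dominated by Opt1 (risk 7≤7, benefit score 86≥60).
Opt10: dominated by Opt1 (risk 7≤8, benefit score 86≥76).
Opt11: dominated by Opt1 (risk 7≤8, benefit score 86≥75).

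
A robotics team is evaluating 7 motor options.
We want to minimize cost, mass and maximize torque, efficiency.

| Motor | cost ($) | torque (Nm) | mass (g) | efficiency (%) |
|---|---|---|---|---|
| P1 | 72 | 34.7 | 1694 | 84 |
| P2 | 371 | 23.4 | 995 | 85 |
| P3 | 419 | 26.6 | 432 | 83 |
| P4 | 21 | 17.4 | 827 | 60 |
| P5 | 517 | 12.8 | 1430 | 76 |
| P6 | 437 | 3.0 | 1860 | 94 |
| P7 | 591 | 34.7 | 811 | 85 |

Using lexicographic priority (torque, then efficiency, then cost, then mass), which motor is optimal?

P7

First maximize torque: best is 34.7, kept {P1, P7}.
Then maximize efficiency: best is 85, kept {P7}.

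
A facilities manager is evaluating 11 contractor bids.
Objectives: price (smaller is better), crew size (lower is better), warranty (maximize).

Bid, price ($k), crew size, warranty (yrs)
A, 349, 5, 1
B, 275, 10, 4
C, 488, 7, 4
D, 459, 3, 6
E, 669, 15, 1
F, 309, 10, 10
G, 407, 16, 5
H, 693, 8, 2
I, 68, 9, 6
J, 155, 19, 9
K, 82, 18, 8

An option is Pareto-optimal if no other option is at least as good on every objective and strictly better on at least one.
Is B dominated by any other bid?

Yes

I vs B: price 68≤275, crew size 9≤10, warranty 6≥4 — I is at least as good on every objective and strictly better on at least one, so I dominates B.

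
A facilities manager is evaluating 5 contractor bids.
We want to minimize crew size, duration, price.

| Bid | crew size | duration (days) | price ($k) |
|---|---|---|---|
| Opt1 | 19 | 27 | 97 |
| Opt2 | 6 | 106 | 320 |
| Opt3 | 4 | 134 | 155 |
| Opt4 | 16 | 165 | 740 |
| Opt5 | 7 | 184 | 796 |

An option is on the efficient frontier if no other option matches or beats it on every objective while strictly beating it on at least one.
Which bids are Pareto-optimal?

Opt1: not dominated (best duration).
Opt2: not dominated.
Opt3: not dominated (best crew size).
Opt4: dominated by Opt2 (crew size 6≤16, duration 106≤165, price 320≤740).
Opt5: dominated by Opt2 (crew size 6≤7, duration 106≤184, price 320≤796).

Opt1, Opt2, Opt3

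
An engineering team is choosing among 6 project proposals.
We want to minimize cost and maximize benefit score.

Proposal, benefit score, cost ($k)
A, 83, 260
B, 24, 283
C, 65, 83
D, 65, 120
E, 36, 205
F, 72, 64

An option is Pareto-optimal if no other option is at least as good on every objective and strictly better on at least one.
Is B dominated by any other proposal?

Yes

A vs B: benefit score 83≥24, cost 260≤283 — A is at least as good on every objective and strictly better on at least one, so A dominates B.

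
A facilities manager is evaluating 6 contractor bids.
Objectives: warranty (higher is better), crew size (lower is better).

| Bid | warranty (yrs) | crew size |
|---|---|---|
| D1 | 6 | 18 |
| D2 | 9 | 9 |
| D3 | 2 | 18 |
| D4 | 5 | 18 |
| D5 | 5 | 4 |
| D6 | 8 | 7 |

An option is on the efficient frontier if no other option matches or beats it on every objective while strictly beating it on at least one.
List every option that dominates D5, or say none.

D1: worse on crew size (18 vs 4).
D2: worse on crew size (9 vs 4).
D3: worse on warranty (2 vs 5).
D4: worse on crew size (18 vs 4).
D6: worse on crew size (7 vs 4).
No option dominates D5.

none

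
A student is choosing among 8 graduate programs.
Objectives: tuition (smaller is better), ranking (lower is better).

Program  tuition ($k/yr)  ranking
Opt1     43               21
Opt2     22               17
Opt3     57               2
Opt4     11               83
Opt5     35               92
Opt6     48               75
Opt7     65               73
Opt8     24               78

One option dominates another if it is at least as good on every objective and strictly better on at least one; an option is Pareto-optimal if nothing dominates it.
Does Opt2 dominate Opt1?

Yes

Opt2 vs Opt1: tuition 22≤43, ranking 17≤21 — Opt2 is at least as good on every objective with at least one strict improvement.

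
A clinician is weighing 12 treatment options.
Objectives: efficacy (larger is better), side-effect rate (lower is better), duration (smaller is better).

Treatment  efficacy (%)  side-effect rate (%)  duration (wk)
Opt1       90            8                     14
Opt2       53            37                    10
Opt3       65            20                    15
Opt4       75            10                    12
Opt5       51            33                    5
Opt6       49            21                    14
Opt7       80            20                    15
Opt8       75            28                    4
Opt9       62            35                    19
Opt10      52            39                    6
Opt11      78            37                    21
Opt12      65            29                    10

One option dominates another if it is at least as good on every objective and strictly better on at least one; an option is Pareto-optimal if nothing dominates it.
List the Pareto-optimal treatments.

Opt1, Opt4, Opt8

Opt1: not dominated (best efficacy).
Opt2: dominated by Opt8 (efficacy 75≥53, side-effect rate 28≤37, duration 4≤10).
Opt3: dominated by Opt1 (efficacy 90≥65, side-effect rate 8≤20, duration 14≤15).
Opt4: not dominated.
Opt5: dominated by Opt8 (efficacy 75≥51, side-effect rate 28≤33, duration 4≤5).
Opt6: dominated by Opt1 (efficacy 90≥49, side-effect rate 8≤21, duration 14≤14).
Opt7: dominated by Opt1 (efficacy 90≥80, side-effect rate 8≤20, duration 14≤15).
Opt8: not dominated (best duration).
Opt9: dominated by Opt1 (efficacy 90≥62, side-effect rate 8≤35, duration 14≤19).
Opt10: dominated by Opt8 (efficacy 75≥52, side-effect rate 28≤39, duration 4≤6).
Opt11: dominated by Opt1 (efficacy 90≥78, side-effect rate 8≤37, duration 14≤21).
Opt12: dominated by Opt8 (efficacy 75≥65, side-effect rate 28≤29, duration 4≤10).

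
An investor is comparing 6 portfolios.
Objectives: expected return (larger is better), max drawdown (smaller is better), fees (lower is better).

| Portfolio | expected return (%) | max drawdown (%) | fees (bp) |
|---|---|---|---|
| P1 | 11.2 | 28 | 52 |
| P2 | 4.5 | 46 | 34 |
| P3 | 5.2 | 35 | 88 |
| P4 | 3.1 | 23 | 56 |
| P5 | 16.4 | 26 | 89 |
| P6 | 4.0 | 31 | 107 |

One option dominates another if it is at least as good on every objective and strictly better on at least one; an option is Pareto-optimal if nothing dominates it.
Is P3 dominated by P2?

No

P2 vs P3: P2 is worse on expected return (4.5 vs 5.2), so it does not dominate P3.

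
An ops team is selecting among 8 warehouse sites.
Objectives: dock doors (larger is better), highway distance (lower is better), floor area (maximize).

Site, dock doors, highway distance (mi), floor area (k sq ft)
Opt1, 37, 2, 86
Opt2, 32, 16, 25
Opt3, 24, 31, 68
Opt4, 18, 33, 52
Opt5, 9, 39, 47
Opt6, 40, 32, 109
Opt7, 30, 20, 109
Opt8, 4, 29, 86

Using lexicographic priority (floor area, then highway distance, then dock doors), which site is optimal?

Opt7

First maximize floor area: best is 109, kept {Opt6, Opt7}.
Then minimize highway distance: best is 20, kept {Opt7}.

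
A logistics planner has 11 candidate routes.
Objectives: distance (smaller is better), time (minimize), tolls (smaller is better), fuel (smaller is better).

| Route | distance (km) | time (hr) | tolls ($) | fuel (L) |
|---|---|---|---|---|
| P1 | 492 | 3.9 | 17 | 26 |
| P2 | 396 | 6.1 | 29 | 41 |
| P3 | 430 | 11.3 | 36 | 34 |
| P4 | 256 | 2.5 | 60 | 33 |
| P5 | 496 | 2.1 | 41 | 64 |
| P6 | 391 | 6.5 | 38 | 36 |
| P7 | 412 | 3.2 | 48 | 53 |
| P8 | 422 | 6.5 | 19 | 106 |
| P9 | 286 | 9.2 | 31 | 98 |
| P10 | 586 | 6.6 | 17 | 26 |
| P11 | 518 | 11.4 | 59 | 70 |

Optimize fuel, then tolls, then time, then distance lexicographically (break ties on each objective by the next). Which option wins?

P1

First minimize fuel: best is 26, kept {P1, P10}.
Then minimize tolls: best is 17, kept {P1, P10}.
Then minimize time: best is 3.9, kept {P1}.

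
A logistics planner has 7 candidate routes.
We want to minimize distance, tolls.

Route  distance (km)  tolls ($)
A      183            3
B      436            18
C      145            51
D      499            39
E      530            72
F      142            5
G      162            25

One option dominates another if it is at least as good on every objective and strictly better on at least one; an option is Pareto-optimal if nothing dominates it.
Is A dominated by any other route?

B: worse on distance (436 vs 183).
C: worse on tolls (51 vs 3).
D: worse on distance (499 vs 183).
E: worse on distance (530 vs 183).
F: worse on tolls (5 vs 3).
G: worse on tolls (25 vs 3).
No option is at least as good as A on every objective and strictly better on one.

No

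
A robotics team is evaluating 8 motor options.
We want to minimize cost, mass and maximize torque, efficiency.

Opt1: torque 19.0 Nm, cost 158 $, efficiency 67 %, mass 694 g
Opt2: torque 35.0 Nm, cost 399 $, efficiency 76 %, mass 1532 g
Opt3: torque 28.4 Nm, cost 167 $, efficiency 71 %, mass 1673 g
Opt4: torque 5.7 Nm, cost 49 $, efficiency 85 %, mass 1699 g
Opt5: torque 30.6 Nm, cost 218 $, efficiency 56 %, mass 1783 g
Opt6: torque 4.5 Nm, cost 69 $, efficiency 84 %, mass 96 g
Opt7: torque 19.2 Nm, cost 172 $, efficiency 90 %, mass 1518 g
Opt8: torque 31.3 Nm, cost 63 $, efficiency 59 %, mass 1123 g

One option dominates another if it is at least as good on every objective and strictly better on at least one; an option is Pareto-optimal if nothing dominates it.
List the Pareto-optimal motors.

Opt1, Opt2, Opt3, Opt4, Opt6, Opt7, Opt8

Opt1: not dominated.
Opt2: not dominated (best torque).
Opt3: not dominated.
Opt4: not dominated (best cost).
Opt5: dominated by Opt8 (torque 31.3≥30.6, cost 63≤218, efficiency 59≥56, mass 1123≤1783).
Opt6: not dominated (best mass).
Opt7: not dominated (best efficiency).
Opt8: not dominated.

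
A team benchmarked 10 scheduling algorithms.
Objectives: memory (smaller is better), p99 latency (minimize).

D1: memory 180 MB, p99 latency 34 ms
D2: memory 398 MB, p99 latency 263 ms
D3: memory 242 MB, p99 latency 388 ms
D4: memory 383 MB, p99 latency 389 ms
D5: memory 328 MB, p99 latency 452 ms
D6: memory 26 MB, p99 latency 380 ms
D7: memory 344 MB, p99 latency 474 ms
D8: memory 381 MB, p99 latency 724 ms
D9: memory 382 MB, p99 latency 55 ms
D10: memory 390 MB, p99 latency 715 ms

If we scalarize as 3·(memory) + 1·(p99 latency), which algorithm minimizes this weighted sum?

D1: 3·180 + 1·34 = 574
D2: 3·398 + 1·263 = 1457
D3: 3·242 + 1·388 = 1114
D4: 3·383 + 1·389 = 1538
D5: 3·328 + 1·452 = 1436
D6: 3·26 + 1·380 = 458
D7: 3·344 + 1·474 = 1506
D8: 3·381 + 1·724 = 1867
D9: 3·382 + 1·55 = 1201
D10: 3·390 + 1·715 = 1885
Lowest: D6 at 458.

D6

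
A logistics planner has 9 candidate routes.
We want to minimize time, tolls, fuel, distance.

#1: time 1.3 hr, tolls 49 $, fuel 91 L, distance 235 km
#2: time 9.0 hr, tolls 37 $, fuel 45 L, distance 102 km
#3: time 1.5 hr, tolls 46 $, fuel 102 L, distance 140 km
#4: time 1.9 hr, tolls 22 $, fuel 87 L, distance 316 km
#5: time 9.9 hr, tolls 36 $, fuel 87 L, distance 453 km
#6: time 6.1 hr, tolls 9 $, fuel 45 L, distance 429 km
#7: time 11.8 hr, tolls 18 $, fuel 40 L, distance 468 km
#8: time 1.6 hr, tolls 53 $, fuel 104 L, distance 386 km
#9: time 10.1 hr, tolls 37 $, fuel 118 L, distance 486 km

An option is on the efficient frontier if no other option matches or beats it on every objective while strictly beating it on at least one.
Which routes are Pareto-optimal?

#1, #2, #3, #4, #6, #7

#1: not dominated (best time).
#2: not dominated (best distance).
#3: not dominated.
#4: not dominated.
#5: dominated by #4 (time 1.9≤9.9, tolls 22≤36, fuel 87≤87, distance 316≤453).
#6: not dominated (best tolls).
#7: not dominated (best fuel).
#8: dominated by #1 (time 1.3≤1.6, tolls 49≤53, fuel 91≤104, distance 235≤386).
#9: dominated by #2 (time 9.0≤10.1, tolls 37≤37, fuel 45≤118, distance 102≤486).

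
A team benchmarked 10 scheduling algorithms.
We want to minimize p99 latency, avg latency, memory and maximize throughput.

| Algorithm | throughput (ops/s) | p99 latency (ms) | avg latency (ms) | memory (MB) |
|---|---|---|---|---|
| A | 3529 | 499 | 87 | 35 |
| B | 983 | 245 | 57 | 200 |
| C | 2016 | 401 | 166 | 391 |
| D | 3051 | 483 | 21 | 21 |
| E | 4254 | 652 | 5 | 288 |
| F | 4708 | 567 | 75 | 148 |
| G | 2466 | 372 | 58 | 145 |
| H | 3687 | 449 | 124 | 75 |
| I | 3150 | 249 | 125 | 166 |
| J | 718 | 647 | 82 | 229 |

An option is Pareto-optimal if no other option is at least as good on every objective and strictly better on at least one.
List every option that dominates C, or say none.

G, I

G: throughput 2466≥2016, p99 latency 372≤401, avg latency 58≤166, memory 145≤391 — dominates C.
I: throughput 3150≥2016, p99 latency 249≤401, avg latency 125≤166, memory 166≤391 — dominates C.
Others (A, B, D, E, F, H, J) are each worse than C on at least one objective.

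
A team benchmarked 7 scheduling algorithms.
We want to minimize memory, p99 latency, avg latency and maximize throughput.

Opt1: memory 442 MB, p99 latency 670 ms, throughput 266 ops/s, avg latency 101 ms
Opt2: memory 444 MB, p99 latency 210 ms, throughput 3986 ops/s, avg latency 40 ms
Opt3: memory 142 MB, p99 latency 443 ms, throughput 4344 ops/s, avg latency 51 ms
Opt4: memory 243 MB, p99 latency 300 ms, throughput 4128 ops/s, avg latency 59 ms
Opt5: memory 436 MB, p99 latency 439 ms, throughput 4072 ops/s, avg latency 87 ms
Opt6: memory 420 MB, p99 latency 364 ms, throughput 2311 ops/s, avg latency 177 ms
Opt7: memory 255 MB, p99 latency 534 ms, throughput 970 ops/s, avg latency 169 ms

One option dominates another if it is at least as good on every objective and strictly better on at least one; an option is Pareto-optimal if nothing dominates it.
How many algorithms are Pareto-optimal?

3

Opt1: dominated by Opt3 (memory 142≤442, p99 latency 443≤670, throughput 4344≥266, avg latency 51≤101).
Opt2: not dominated (best p99 latency).
Opt3: not dominated (best memory).
Opt4: not dominated.
Opt5: dominated by Opt4 (memory 243≤436, p99 latency 300≤439, throughput 4128≥4072, avg latency 59≤87).
Opt6: dominated by Opt4 (memory 243≤420, p99 latency 300≤364, throughput 4128≥2311, avg latency 59≤177).
Opt7: dominated by Opt3 (memory 142≤255, p99 latency 443≤534, throughput 4344≥970, avg latency 51≤169).
Pareto-optimal: Opt2, Opt3, Opt4 → 3.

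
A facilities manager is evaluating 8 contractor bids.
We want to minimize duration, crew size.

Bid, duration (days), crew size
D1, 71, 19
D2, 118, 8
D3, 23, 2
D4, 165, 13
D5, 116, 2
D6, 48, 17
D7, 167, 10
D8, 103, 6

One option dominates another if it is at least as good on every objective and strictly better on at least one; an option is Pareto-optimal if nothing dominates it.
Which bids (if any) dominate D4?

D2: duration 118≤165, crew size 8≤13 — dominates D4.
D3: duration 23≤165, crew size 2≤13 — dominates D4.
D5: duration 116≤165, crew size 2≤13 — dominates D4.
D8: duration 103≤165, crew size 6≤13 — dominates D4.
Others (D1, D6, D7) are each worse than D4 on at least one objective.

D2, D3, D5, D8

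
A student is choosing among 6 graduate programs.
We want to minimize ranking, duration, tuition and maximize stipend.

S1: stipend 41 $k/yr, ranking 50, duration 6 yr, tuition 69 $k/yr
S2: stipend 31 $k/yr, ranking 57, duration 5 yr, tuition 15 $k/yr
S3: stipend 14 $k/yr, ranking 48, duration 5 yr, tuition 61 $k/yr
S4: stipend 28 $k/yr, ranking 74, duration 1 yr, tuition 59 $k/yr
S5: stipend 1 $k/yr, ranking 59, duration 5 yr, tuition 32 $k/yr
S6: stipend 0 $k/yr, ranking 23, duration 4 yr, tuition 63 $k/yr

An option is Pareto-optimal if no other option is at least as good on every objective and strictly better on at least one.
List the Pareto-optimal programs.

S1: not dominated (best stipend).
S2: not dominated (best tuition).
S3: not dominated.
S4: not dominated (best duration).
S5: dominated by S2 (stipend 31≥1, ranking 57≤59, duration 5≤5, tuition 15≤32).
S6: not dominated (best ranking).

S1, S2, S3, S4, S6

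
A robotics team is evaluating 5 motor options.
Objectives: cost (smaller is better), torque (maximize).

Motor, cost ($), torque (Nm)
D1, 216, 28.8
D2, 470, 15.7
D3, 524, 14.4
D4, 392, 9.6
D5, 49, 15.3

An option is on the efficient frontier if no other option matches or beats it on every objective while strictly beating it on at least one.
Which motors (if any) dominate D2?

D1: cost 216≤470, torque 28.8≥15.7 — dominates D2.
Others (D3, D4, D5) are each worse than D2 on at least one objective.

D1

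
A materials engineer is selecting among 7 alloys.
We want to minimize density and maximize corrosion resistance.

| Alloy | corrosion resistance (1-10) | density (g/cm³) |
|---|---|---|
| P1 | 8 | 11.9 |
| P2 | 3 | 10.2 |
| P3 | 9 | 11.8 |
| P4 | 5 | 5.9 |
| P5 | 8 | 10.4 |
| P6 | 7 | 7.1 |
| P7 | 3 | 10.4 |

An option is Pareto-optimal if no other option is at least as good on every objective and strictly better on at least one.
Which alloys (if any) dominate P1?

P3: corrosion resistance 9≥8, density 11.8≤11.9 — dominates P1.
P5: corrosion resistance 8≥8, density 10.4≤11.9 — dominates P1.
Others (P2, P4, P6, P7) are each worse than P1 on at least one objective.

P3, P5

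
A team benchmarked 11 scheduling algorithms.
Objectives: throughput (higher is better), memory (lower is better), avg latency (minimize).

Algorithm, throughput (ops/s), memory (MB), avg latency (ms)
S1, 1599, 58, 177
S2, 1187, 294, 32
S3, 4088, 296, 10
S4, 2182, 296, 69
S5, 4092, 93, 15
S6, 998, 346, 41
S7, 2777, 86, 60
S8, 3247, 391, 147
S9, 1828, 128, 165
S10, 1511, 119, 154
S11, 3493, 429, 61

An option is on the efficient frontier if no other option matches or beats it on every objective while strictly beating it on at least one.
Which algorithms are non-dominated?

S1: not dominated (best memory).
S2: dominated by S5 (throughput 4092≥1187, memory 93≤294, avg latency 15≤32).
S3: not dominated (best avg latency).
S4: dominated by S3 (throughput 4088≥2182, memory 296≤296, avg latency 10≤69).
S5: not dominated (best throughput).
S6: dominated by S2 (throughput 1187≥998, memory 294≤346, avg latency 32≤41).
S7: not dominated.
S8: dominated by S3 (throughput 4088≥3247, memory 296≤391, avg latency 10≤147).
S9: dominated by S5 (throughput 4092≥1828, memory 93≤128, avg latency 15≤165).
S10: dominated by S5 (throughput 4092≥1511, memory 93≤119, avg latency 15≤154).
S11: dominated by S3 (throughput 4088≥3493, memory 296≤429, avg latency 10≤61).

S1, S3, S5, S7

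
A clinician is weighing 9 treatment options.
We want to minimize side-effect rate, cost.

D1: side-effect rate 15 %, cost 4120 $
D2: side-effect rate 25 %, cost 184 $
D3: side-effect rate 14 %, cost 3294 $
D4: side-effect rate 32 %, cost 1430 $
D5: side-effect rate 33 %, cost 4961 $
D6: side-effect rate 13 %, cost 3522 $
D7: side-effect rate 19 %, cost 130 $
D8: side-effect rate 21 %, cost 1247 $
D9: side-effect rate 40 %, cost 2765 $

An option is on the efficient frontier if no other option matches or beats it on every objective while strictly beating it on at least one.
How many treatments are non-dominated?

3

D1: dominated by D3 (side-effect rate 14≤15, cost 3294≤4120).
D2: dominated by D7 (side-effect rate 19≤25, cost 130≤184).
D3: not dominated.
D4: dominated by D2 (side-effect rate 25≤32, cost 184≤1430).
D5: dominated by D1 (side-effect rate 15≤33, cost 4120≤4961).
D6: not dominated (best side-effect rate).
D7: not dominated (best cost).
D8: dominated by D7 (side-effect rate 19≤21, cost 130≤1247).
D9: dominated by D2 (side-effect rate 25≤40, cost 184≤2765).
Pareto-optimal: D3, D6, D7 → 3.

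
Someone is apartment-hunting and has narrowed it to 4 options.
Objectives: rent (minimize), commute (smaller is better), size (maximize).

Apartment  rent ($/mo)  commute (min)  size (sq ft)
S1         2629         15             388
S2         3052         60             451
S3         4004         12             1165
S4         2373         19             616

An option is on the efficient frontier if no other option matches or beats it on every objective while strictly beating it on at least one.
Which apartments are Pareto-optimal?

S1, S3, S4

S1: not dominated.
S2: dominated by S4 (rent 2373≤3052, commute 19≤60, size 616≥451).
S3: not dominated (best commute).
S4: not dominated (best rent).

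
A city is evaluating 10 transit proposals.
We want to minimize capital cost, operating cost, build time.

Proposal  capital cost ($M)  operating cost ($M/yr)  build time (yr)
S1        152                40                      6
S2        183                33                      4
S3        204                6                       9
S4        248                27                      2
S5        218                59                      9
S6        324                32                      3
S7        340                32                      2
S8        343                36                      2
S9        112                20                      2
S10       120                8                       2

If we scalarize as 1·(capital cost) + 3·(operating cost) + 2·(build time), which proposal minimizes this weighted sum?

S1: 1·152 + 3·40 + 2·6 = 284
S2: 1·183 + 3·33 + 2·4 = 290
S3: 1·204 + 3·6 + 2·9 = 240
S4: 1·248 + 3·27 + 2·2 = 333
S5: 1·218 + 3·59 + 2·9 = 413
S6: 1·324 + 3·32 + 2·3 = 426
S7: 1·340 + 3·32 + 2·2 = 440
S8: 1·343 + 3·36 + 2·2 = 455
S9: 1·112 + 3·20 + 2·2 = 176
S10: 1·120 + 3·8 + 2·2 = 148
Lowest: S10 at 148.

S10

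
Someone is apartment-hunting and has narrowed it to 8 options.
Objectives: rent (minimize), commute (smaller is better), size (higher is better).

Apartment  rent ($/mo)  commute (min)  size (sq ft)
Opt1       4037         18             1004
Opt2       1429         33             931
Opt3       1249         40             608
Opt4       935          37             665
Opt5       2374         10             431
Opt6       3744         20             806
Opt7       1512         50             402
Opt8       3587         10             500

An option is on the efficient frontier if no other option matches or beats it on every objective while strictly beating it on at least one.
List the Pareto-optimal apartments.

Opt1, Opt2, Opt4, Opt5, Opt6, Opt8

Opt1: not dominated (best size).
Opt2: not dominated.
Opt3: dominated by Opt4 (rent 935≤1249, commute 37≤40, size 665≥608).
Opt4: not dominated (best rent).
Opt5: not dominated.
Opt6: not dominated.
Opt7: dominated by Opt2 (rent 1429≤1512, commute 33≤50, size 931≥402).
Opt8: not dominated.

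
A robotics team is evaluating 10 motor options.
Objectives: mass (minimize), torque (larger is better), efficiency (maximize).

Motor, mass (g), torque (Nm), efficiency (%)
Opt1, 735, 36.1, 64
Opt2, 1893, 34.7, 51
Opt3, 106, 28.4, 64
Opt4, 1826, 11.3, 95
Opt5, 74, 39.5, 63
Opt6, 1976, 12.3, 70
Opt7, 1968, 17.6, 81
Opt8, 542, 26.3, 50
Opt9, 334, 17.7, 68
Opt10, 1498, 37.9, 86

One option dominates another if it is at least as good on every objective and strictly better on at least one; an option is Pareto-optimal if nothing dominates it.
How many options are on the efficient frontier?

6

Opt1: not dominated.
Opt2: dominated by Opt1 (mass 735≤1893, torque 36.1≥34.7, efficiency 64≥51).
Opt3: not dominated.
Opt4: not dominated (best efficiency).
Opt5: not dominated (best mass).
Opt6: dominated by Opt7 (mass 1968≤1976, torque 17.6≥12.3, efficiency 81≥70).
Opt7: dominated by Opt10 (mass 1498≤1968, torque 37.9≥17.6, efficiency 86≥81).
Opt8: dominated by Opt3 (mass 106≤542, torque 28.4≥26.3, efficiency 64≥50).
Opt9: not dominated.
Opt10: not dominated.
Pareto-optimal: Opt1, Opt3, Opt4, Opt5, Opt9, Opt10 → 6.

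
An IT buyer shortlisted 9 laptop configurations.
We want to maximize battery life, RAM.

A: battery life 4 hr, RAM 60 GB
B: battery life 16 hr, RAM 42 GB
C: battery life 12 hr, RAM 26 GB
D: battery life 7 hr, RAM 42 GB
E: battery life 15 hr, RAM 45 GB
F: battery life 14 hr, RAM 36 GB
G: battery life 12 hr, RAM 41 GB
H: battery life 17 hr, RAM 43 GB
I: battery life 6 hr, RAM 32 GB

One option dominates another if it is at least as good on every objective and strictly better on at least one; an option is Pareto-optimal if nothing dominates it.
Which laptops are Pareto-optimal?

A, E, H

A: not dominated (best RAM).
B: dominated by H (battery life 17≥16, RAM 43≥42).
C: dominated by B (battery life 16≥12, RAM 42≥26).
D: dominated by B (battery life 16≥7, RAM 42≥42).
E: not dominated.
F: dominated by B (battery life 16≥14, RAM 42≥36).
G: dominated by B (battery life 16≥12, RAM 42≥41).
H: not dominated (best battery life).
I: dominated by B (battery life 16≥6, RAM 42≥32).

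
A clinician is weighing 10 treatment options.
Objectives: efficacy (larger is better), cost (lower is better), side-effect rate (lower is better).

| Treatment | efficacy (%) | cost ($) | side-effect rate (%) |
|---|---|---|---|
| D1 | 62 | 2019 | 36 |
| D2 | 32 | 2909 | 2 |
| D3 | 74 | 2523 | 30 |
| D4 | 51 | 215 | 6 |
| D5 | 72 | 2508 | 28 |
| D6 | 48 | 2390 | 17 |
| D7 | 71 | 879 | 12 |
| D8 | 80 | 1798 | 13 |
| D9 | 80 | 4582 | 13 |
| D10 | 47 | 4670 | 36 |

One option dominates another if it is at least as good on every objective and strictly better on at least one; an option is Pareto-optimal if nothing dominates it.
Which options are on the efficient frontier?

D2, D4, D7, D8

D1: dominated by D7 (efficacy 71≥62, cost 879≤2019, side-effect rate 12≤36).
D2: not dominated (best side-effect rate).
D3: dominated by D8 (efficacy 80≥74, cost 1798≤2523, side-effect rate 13≤30).
D4: not dominated (best cost).
D5: dominated by D8 (efficacy 80≥72, cost 1798≤2508, side-effect rate 13≤28).
D6: dominated by D4 (efficacy 51≥48, cost 215≤2390, side-effect rate 6≤17).
D7: not dominated.
D8: not dominated.
D9: dominated by D8 (efficacy 80≥80, cost 1798≤4582, side-effect rate 13≤13).
D10: dominated by D1 (efficacy 62≥47, cost 2019≤4670, side-effect rate 36≤36).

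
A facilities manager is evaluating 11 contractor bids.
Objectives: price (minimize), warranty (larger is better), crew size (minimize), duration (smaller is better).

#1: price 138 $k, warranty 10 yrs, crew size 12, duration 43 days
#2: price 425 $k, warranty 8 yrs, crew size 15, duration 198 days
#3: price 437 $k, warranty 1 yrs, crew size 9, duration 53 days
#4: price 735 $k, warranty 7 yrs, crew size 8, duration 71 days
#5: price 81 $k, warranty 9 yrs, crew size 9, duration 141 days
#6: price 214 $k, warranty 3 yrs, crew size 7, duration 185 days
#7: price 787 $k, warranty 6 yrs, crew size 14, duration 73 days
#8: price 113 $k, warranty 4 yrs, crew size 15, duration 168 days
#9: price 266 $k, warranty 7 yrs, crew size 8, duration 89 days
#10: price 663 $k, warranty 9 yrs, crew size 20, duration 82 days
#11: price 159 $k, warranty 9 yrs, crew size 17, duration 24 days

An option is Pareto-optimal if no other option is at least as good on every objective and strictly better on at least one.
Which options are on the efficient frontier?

#1, #3, #4, #5, #6, #9, #11

#1: not dominated (best warranty).
#2: dominated by #1 (price 138≤425, warranty 10≥8, crew size 12≤15, duration 43≤198).
#3: not dominated.
#4: not dominated.
#5: not dominated (best price).
#6: not dominated (best crew size).
#7: dominated by #1 (price 138≤787, warranty 10≥6, crew size 12≤14, duration 43≤73).
#8: dominated by #5 (price 81≤113, warranty 9≥4, crew size 9≤15, duration 141≤168).
#9: not dominated.
#10: dominated by #1 (price 138≤663, warranty 10≥9, crew size 12≤20, duration 43≤82).
#11: not dominated (best duration).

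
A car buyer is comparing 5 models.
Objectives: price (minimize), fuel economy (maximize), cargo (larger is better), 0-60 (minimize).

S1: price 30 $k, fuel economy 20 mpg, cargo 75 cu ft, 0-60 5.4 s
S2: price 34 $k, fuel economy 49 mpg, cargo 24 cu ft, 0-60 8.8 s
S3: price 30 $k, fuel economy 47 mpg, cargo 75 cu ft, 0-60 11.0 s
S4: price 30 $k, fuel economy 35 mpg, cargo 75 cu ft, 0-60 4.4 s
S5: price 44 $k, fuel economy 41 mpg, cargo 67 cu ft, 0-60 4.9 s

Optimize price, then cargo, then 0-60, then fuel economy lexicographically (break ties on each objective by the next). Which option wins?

S4

First minimize price: best is 30, kept {S1, S3, S4}.
Then maximize cargo: best is 75, kept {S1, S3, S4}.
Then minimize 0-60: best is 4.4, kept {S4}.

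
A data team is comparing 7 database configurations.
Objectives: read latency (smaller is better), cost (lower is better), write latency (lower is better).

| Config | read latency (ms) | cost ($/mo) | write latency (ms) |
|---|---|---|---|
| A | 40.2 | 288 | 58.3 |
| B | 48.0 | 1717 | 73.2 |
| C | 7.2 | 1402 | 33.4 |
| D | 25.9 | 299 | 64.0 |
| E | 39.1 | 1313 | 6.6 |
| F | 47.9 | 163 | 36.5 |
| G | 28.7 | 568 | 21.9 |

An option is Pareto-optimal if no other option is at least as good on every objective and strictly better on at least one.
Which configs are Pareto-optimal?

A: not dominated.
B: dominated by A (read latency 40.2≤48.0, cost 288≤1717, write latency 58.3≤73.2).
C: not dominated (best read latency).
D: not dominated.
E: not dominated (best write latency).
F: not dominated (best cost).
G: not dominated.

A, C, D, E, F, G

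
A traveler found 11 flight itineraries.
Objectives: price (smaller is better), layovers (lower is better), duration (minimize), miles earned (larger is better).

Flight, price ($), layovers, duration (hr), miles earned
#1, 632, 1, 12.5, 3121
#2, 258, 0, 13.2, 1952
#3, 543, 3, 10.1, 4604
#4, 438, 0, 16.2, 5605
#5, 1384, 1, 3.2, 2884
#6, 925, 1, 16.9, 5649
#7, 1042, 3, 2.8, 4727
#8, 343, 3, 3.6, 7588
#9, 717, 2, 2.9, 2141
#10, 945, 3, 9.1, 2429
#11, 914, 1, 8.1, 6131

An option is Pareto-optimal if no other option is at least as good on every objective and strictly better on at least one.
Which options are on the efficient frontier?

#1, #2, #4, #5, #7, #8, #9, #11

#1: not dominated.
#2: not dominated (best price).
#3: dominated by #8 (price 343≤543, layovers 3≤3, duration 3.6≤10.1, miles earned 7588≥4604).
#4: not dominated.
#5: not dominated.
#6: dominated by #11 (price 914≤925, layovers 1≤1, duration 8.1≤16.9, miles earned 6131≥5649).
#7: not dominated (best duration).
#8: not dominated (best miles earned).
#9: not dominated.
#10: dominated by #8 (price 343≤945, layovers 3≤3, duration 3.6≤9.1, miles earned 7588≥2429).
#11: not dominated.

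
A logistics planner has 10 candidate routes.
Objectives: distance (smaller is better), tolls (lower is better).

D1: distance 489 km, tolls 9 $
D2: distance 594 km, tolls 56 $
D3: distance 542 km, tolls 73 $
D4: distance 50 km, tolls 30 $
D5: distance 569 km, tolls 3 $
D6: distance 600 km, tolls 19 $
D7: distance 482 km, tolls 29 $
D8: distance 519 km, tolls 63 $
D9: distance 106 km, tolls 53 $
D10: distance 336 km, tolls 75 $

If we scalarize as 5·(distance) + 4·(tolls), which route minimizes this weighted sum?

D4

D1: 5·489 + 4·9 = 2481
D2: 5·594 + 4·56 = 3194
D3: 5·542 + 4·73 = 3002
D4: 5·50 + 4·30 = 370
D5: 5·569 + 4·3 = 2857
D6: 5·600 + 4·19 = 3076
D7: 5·482 + 4·29 = 2526
D8: 5·519 + 4·63 = 2847
D9: 5·106 + 4·53 = 742
D10: 5·336 + 4·75 = 1980
Lowest: D4 at 370.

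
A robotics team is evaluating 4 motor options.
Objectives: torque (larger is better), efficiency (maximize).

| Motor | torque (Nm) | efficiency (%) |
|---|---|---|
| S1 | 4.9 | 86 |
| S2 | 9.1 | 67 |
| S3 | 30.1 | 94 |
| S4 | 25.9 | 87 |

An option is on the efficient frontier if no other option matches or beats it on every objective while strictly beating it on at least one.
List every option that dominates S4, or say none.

S3

S3: torque 30.1≥25.9, efficiency 94≥87 — dominates S4.
Others (S1, S2) are each worse than S4 on at least one objective.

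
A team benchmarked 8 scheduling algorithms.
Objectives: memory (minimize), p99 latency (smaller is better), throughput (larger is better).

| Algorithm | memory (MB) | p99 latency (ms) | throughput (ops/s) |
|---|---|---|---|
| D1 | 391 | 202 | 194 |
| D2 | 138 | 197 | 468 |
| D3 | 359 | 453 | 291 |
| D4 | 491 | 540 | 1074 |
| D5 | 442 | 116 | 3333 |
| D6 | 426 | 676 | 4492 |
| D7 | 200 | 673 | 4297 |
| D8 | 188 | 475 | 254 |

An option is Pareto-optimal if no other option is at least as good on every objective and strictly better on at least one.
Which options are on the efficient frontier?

D1: dominated by D2 (memory 138≤391, p99 latency 197≤202, throughput 468≥194).
D2: not dominated (best memory).
D3: dominated by D2 (memory 138≤359, p99 latency 197≤453, throughput 468≥291).
D4: dominated by D5 (memory 442≤491, p99 latency 116≤540, throughput 3333≥1074).
D5: not dominated (best p99 latency).
D6: not dominated (best throughput).
D7: not dominated.
D8: dominated by D2 (memory 138≤188, p99 latency 197≤475, throughput 468≥254).

D2, D5, D6, D7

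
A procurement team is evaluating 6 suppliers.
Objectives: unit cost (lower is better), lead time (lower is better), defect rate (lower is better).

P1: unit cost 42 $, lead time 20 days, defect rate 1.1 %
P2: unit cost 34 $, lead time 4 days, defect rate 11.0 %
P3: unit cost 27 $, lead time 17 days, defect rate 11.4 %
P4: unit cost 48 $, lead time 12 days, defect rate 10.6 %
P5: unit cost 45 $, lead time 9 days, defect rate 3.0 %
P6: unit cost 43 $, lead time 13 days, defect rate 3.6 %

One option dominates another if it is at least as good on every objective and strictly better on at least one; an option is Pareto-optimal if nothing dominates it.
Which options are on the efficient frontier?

P1, P2, P3, P5, P6

P1: not dominated (best defect rate).
P2: not dominated (best lead time).
P3: not dominated (best unit cost).
P4: dominated by P5 (unit cost 45≤48, lead time 9≤12, defect rate 3.0≤10.6).
P5: not dominated.
P6: not dominated.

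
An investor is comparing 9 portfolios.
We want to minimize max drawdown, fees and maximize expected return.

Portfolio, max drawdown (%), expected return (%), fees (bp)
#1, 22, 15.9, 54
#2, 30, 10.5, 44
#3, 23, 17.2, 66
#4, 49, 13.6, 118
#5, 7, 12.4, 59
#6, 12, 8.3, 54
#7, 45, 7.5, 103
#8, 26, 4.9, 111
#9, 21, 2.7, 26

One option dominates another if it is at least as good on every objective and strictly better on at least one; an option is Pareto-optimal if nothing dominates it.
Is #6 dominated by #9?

#9 vs #6: #9 is worse on max drawdown (21 vs 12), so it does not dominate #6.

No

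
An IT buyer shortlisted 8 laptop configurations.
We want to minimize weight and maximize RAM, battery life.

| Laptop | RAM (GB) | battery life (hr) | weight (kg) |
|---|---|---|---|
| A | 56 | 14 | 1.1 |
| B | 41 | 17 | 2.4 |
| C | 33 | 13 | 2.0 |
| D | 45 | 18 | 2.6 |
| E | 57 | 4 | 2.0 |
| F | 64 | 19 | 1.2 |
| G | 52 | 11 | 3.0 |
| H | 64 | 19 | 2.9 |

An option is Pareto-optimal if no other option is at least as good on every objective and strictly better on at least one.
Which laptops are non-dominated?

A: not dominated (best weight).
B: dominated by F (RAM 64≥41, battery life 19≥17, weight 1.2≤2.4).
C: dominated by A (RAM 56≥33, battery life 14≥13, weight 1.1≤2.0).
D: dominated by F (RAM 64≥45, battery life 19≥18, weight 1.2≤2.6).
E: dominated by F (RAM 64≥57, battery life 19≥4, weight 1.2≤2.0).
F: not dominated.
G: dominated by A (RAM 56≥52, battery life 14≥11, weight 1.1≤3.0).
H: dominated by F (RAM 64≥64, battery life 19≥19, weight 1.2≤2.9).

A, F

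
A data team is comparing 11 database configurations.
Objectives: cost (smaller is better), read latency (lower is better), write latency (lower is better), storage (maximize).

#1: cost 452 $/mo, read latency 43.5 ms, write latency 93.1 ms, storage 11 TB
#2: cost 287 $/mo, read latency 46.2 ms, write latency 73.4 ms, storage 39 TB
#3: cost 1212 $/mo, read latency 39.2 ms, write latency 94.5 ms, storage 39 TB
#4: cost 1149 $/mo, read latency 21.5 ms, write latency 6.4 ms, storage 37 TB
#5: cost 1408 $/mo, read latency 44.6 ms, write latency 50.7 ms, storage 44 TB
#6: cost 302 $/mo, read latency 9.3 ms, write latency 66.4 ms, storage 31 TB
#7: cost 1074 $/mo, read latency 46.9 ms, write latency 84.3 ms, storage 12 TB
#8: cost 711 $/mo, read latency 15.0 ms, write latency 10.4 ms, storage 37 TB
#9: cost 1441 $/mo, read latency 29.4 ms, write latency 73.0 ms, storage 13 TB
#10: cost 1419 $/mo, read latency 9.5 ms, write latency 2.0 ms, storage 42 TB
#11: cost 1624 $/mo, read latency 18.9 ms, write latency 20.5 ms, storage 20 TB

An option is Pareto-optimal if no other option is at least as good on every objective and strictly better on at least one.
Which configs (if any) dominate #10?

#1: worse on read latency (43.5 vs 9.5).
#2: worse on read latency (46.2 vs 9.5).
#3: worse on read latency (39.2 vs 9.5).
#4: worse on read latency (21.5 vs 9.5).
#5: worse on read latency (44.6 vs 9.5).
#6: worse on write latency (66.4 vs 2.0).
#7: worse on read latency (46.9 vs 9.5).
#8: worse on read latency (15.0 vs 9.5).
#9: worse on cost (1441 vs 1419).
#11: worse on cost (1624 vs 1419).
No option dominates #10.

none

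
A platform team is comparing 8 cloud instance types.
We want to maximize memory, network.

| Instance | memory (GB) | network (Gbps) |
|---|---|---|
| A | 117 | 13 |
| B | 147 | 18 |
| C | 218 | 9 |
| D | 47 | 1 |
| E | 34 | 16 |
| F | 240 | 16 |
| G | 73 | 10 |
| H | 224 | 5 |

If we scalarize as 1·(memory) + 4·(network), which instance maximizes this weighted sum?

F

A: 1·117 + 4·13 = 169
B: 1·147 + 4·18 = 219
C: 1·218 + 4·9 = 254
D: 1·47 + 4·1 = 51
E: 1·34 + 4·16 = 98
F: 1·240 + 4·16 = 304
G: 1·73 + 4·10 = 113
H: 1·224 + 4·5 = 244
Highest: F at 304.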